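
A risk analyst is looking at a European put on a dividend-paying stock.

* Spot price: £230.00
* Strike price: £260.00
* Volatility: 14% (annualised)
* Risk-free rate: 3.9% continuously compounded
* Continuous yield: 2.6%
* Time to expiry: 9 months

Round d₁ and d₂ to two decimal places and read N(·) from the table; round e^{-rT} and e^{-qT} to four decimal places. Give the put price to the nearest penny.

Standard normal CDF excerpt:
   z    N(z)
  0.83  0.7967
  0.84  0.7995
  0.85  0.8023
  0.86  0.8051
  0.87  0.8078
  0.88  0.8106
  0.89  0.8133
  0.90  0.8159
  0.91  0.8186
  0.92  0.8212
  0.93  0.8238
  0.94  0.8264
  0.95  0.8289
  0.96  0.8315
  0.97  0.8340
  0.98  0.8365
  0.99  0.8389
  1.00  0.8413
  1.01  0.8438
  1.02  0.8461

£29.62

T = 0.75;  σ√T = 0.1212
d₁ = [ln(230/260) + (0.039 − 0.026 + ½·0.14²)·0.75] / (σ√T) = (-0.1226 + 0.0171) / 0.1212 = -0.8702 → -0.87
d₂ = -0.8702 − 0.1212 = -0.9914 → -0.99
e^(−qT) = e^(−0.026·0.75) = 0.9807;  e^(−rT) = e^(−0.039·0.75) = 0.9712
P = 260·0.9712·N(0.99) − 230·0.9807·N(0.87) = 260·0.9712·0.8389 − 230·0.9807·0.8078 = 211.8323 − 182.2082 = 29.6241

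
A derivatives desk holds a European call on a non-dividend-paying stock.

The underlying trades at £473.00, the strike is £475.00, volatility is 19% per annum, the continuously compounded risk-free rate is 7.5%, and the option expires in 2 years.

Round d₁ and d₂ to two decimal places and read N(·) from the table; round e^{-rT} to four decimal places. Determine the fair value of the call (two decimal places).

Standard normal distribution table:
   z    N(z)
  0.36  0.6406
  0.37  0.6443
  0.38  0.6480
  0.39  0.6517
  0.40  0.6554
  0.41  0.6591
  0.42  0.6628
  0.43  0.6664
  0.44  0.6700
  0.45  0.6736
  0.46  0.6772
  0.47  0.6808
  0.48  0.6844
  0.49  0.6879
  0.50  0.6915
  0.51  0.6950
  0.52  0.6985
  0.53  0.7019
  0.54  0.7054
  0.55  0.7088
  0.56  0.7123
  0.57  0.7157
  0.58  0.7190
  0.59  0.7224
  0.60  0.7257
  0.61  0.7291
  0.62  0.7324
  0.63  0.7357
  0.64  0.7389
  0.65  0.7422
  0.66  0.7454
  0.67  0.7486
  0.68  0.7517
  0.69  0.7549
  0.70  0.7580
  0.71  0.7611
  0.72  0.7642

σ√T = 0.19·√2 = 0.2687
d₁ = [ln(473/475) + (0.075 + 0.19²/2)·2] / 0.2687 = [-0.0042 + 0.1861] / 0.2687 = 0.6769 which rounds to 0.68
d₂ = d₁ − σ√T = 0.6769 − 0.2687 = 0.4082 which rounds to 0.41
e^(−rT) = e^(−0.075·2) = 0.8607
N(d₁) = N(0.68) = 0.7517;  N(d₂) = N(0.41) = 0.6591
C = 473·0.7517 − 475·0.8607·0.6591 = 355.5541 − 269.4615 = 86.0926

£86.09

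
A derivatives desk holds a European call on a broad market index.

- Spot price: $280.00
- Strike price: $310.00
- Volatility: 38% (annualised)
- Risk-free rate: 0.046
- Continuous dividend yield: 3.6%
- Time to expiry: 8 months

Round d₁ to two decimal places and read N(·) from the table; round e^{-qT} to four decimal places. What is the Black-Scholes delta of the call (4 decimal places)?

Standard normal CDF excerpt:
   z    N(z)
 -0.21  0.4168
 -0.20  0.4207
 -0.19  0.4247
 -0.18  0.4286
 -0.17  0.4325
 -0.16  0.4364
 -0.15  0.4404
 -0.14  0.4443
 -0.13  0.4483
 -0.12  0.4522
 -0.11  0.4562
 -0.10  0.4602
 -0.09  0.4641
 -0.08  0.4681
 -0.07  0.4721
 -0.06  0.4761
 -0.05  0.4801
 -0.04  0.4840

σ√T = 0.38·√0.6667 = 0.3103
d₁ = [ln(280/310) + (0.046 − 0.036 + 0.38²/2)·0.6667] / 0.3103 = [-0.1018 + 0.0548] / 0.3103 = -0.1514 → -0.15
N(d₁) = N(-0.15) = 0.4404
Δ_call = e^(−qT)·N(d₁) = 0.9763·0.4404 = 0.4300

0.4300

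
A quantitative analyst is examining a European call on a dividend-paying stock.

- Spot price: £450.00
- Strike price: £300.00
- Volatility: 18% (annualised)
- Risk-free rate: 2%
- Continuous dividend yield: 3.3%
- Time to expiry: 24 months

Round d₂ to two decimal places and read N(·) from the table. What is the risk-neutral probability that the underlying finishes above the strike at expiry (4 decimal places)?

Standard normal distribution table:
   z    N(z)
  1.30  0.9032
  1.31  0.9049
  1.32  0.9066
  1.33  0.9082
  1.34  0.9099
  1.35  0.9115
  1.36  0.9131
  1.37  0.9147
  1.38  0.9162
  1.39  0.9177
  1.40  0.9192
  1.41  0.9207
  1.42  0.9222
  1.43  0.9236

0.9131

σ√T = 0.18·√2 = 0.2546
d₁ = [ln(450/300) + (0.02 − 0.033 + 0.18²/2)·2] / 0.2546 = [0.4055 + 0.0064] / 0.2546 = 1.6180 which rounds to 1.62
d₂ = d₁ − σ√T = 1.6180 − 0.2546 = 1.3634 which rounds to 1.36
Pr(exercise) under Q = N(d₂) = 0.9131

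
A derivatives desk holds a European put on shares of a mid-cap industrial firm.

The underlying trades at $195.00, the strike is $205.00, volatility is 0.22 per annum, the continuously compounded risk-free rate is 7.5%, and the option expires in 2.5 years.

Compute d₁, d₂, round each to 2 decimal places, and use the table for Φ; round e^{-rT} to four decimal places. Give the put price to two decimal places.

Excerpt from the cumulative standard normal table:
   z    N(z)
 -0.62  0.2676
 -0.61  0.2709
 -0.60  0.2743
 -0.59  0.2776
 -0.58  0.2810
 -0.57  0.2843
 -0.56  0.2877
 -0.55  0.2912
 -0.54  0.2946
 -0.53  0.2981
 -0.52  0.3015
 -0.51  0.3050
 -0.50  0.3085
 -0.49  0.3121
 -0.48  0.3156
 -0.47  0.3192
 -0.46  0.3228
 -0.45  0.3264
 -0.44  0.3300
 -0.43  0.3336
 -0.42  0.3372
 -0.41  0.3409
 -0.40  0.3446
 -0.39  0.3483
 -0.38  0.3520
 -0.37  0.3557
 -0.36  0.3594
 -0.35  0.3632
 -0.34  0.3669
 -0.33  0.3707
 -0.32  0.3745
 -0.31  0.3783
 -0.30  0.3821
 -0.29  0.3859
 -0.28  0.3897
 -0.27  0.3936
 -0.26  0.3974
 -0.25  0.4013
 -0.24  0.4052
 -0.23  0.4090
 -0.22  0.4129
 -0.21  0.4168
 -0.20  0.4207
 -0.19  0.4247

σ√T = 0.22 × 1.5811 = 0.3479
d₁ = [ln(195/205) + (0.075 + 0.22²/2)·2.5] / 0.3479 = [-0.0500 + 0.2480] / 0.3479 = 0.5692 which rounds to 0.57
d₂ = d₁ − σ√T = 0.5692 − 0.3479 = 0.2213 which rounds to 0.22
e^(−rT) = e^(−0.075·2.5) = 0.8290
N(−d₂) = N(-0.22) = 0.4129;  N(−d₁) = N(-0.57) = 0.2843
P = 205·0.8290·0.4129 − 195·0.2843 = 70.1703 − 55.4385 = 14.7318

$14.73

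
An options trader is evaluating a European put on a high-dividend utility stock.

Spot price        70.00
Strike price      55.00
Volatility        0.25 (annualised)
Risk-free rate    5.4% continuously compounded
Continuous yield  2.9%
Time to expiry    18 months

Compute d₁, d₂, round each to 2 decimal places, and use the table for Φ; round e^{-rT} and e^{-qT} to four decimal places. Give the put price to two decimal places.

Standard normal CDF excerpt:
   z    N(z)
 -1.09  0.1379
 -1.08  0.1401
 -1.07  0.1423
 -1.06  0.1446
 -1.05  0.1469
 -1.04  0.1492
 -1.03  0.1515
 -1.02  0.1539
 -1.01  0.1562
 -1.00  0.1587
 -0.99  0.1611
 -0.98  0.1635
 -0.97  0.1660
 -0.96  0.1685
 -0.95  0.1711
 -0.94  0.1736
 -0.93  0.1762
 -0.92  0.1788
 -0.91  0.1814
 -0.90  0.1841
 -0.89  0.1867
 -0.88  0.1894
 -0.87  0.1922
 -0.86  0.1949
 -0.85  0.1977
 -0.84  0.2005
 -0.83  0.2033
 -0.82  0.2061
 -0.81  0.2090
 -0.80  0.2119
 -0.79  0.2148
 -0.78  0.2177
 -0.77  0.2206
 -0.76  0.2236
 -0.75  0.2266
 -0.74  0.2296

1.65

T = 1.5;  σ√T = 0.3062
ln(S/K) + (r − q + σ²/2)T = ln(70/55) + (0.054 − 0.029 + 0.25²/2)·1.5 = 0.2412 + 0.0844 = 0.3255
d₁ = 0.3255 / 0.3062 = 1.0632 → 1.06
d₂ = d₁ − σ√T = 1.0632 − 0.3062 = 0.7570 → 0.76
exp(−qT) = exp(−0.029·1.5) = 0.9574;  exp(−rT) = exp(−0.054·1.5) = 0.9222
P = 55·0.9222·N(-0.76) − 70·0.9574·N(-1.06) = 55·0.9222·0.2236 − 70·0.9574·0.1446 = 11.3412 − 9.6908 = 1.6504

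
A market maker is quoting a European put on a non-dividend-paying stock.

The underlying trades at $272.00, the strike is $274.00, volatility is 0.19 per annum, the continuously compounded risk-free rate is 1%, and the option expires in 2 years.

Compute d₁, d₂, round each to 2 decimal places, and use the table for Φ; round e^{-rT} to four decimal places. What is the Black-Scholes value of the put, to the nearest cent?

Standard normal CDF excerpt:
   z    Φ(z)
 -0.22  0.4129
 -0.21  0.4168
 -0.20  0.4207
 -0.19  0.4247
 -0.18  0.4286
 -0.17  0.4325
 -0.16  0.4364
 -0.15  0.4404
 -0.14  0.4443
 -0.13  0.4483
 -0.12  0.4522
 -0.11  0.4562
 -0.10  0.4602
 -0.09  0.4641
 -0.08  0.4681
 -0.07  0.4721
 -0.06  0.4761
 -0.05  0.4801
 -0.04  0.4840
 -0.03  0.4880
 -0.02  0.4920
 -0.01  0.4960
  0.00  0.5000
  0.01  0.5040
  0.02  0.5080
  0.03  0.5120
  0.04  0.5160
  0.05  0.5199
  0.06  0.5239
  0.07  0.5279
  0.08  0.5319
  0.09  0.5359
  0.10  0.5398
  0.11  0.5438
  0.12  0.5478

$27.35

σ√T = 0.19 × 1.4142 = 0.2687
d₁ = [ln(272/274) + (0.01 + 0.19²/2)·2] / 0.2687 = [-0.0073 + 0.0561] / 0.2687 = 0.1815 which rounds to 0.18
d₂ = d₁ − σ√T = 0.1815 − 0.2687 = -0.0872 which rounds to -0.09
exp(−rT) = exp(−0.01·2) = 0.9802
P = 274·0.9802·N(0.09) − 272·N(-0.18) = 274·0.9802·0.5359 − 272·0.4286 = 143.9292 − 116.5792 = 27.3500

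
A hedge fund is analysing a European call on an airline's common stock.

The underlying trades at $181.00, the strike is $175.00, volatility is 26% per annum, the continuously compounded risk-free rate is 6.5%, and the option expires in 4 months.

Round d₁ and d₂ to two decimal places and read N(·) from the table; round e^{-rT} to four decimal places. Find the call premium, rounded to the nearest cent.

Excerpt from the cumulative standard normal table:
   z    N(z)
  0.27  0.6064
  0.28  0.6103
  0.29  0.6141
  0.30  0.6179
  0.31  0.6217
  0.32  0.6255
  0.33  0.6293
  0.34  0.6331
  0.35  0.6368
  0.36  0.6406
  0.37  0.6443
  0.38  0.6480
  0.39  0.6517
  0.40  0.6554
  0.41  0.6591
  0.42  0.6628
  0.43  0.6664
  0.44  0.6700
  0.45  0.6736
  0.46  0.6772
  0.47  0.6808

σ√T = 0.26 × 0.5774 = 0.1501
d₁ = [ln(181/175) + (0.065 + 0.26²/2)·0.3333] / 0.1501 = [0.0337 + 0.0329] / 0.1501 = 0.4440 → 0.44
d₂ = d₁ − σ√T = 0.4440 − 0.1501 = 0.2939 → 0.29
e^(−rT) = e^(−0.065·0.3333) = 0.9786
N(d₁) = N(0.44) = 0.6700;  N(d₂) = N(0.29) = 0.6141
C = 181·0.6700 − 175·0.9786·0.6141 = 121.2700 − 105.1677 = 16.1023

$16.10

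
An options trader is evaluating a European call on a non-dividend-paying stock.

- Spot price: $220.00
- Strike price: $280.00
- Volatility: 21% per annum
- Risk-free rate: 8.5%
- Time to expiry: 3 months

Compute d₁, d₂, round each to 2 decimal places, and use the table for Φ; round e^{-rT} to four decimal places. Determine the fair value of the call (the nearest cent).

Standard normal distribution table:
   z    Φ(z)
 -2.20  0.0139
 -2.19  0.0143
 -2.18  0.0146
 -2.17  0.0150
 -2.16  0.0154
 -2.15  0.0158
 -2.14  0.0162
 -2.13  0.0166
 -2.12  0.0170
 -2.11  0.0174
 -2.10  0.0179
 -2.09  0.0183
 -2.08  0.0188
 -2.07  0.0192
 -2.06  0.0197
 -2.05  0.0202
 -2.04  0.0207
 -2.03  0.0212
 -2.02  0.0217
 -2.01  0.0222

$0.22

σ√T = 0.21·√0.25 = 0.1050
d₁ = [ln(220/280) + (0.085 + ½·0.21²)·0.25] / (σ√T) = (-0.2412 + 0.0268) / 0.1050 = -2.0419 ⇒ -2.04
d₂ = -2.0419 − 0.1050 = -2.1469 ⇒ -2.15
e^(−rT) = e^(−0.085·0.25) = 0.9790
N(d₁) = N(-2.04) = 0.0207;  N(d₂) = N(-2.15) = 0.0158
C = 220·0.0207 − 280·0.9790·0.0158 = 4.5540 − 4.3311 = 0.2229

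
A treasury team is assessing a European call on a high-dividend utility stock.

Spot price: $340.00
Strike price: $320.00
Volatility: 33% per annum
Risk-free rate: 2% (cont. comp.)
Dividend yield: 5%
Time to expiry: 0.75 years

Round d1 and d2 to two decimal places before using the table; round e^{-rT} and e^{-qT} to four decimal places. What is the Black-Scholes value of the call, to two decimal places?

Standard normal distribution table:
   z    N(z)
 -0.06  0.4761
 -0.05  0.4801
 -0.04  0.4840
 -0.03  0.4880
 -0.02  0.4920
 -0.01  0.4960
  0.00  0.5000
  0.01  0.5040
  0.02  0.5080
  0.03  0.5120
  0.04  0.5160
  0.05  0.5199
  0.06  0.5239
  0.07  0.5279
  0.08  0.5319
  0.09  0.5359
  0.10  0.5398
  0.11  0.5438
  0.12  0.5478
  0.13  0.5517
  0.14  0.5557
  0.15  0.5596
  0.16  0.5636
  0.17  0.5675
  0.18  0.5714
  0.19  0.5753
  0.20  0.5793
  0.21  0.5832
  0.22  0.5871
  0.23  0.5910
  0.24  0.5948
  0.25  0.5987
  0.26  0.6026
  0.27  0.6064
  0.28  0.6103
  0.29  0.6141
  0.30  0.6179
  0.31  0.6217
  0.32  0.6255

σ√T = 0.33 × 0.8660 = 0.2858
d₁ = [ln(340/320) + (0.02 − 0.05 + ½·0.33²)·0.75] / (σ√T) = (0.0606 + 0.0183) / 0.2858 = 0.2763 ⇒ 0.28
d₂ = 0.2763 − 0.2858 = -0.0095 ⇒ -0.01
exp(−qT) = exp(−0.05·0.75) = 0.9632;  exp(−rT) = exp(−0.02·0.75) = 0.9851
N(d₁) = N(0.28) = 0.6103;  N(d₂) = N(-0.01) = 0.4960
C = 340·0.9632·0.6103 − 320·0.9851·0.4960 = 199.8659 − 156.3551 = 43.5109

$43.51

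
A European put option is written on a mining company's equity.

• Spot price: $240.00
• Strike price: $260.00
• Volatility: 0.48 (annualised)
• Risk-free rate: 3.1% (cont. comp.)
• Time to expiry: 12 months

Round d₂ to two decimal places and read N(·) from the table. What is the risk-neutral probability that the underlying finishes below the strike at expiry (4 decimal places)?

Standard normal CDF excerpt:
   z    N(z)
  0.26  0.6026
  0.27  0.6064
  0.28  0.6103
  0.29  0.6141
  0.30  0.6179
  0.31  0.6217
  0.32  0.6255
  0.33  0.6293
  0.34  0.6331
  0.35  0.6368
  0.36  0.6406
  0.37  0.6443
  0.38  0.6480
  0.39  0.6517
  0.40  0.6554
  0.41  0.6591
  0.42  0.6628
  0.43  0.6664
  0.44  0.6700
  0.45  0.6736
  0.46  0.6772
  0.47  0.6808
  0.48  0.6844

0.6331

T = 1;  σ√T = 0.4800
d₁ = [ln(240/260) + (0.031 + 0.48²/2)·1] / 0.4800 = [-0.0800 + 0.1462] / 0.4800 = 0.1378 ≈ 0.14
d₂ = d₁ − σ√T = 0.1378 − 0.4800 = -0.3422 ≈ -0.34
Pr(exercise) under Q = N(−d₂) = N(0.34) = 0.6331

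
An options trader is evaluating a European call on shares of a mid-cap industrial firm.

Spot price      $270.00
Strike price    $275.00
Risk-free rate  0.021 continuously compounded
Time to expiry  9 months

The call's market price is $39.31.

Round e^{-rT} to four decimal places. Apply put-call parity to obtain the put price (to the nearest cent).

e^(−rT) = e^(−0.021·0.75) = 0.9844
Put-call parity: C − P = S − K·e^(−rT) = 270 − 275·0.9844 = 270 − 270.7100 = -0.7100
P = C − (C − P) = 39.31 − (-0.7100) = 40.0200

$40.02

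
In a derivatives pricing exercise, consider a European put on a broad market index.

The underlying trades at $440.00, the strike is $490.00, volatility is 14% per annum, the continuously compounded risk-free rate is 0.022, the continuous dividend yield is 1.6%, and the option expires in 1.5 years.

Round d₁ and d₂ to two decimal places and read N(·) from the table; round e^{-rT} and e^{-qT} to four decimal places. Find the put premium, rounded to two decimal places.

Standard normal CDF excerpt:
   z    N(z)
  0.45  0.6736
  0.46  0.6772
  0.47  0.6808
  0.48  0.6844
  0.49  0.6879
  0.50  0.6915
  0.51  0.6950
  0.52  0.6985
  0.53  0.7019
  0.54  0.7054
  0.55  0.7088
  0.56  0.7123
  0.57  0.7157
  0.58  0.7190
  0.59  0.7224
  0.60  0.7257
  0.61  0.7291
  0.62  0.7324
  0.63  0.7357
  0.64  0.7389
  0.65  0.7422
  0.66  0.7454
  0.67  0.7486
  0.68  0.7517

T = 1.5;  σ√T = 0.1715
d₁ = [ln(440/490) + (0.022 − 0.016 + 0.14²/2)·1.5] / 0.1715 = [-0.1076 + 0.0237] / 0.1715 = -0.4895 ≈ -0.49
d₂ = d₁ − σ√T = -0.4895 − 0.1715 = -0.6610 ≈ -0.66
e^(−qT) = e^(−0.016·1.5) = 0.9763;  e^(−rT) = e^(−0.022·1.5) = 0.9675
P = 490·0.9675·N(0.66) − 440·0.9763·N(0.49) = 490·0.9675·0.7454 − 440·0.9763·0.6879 = 353.3755 − 295.5026 = 57.8729

$57.87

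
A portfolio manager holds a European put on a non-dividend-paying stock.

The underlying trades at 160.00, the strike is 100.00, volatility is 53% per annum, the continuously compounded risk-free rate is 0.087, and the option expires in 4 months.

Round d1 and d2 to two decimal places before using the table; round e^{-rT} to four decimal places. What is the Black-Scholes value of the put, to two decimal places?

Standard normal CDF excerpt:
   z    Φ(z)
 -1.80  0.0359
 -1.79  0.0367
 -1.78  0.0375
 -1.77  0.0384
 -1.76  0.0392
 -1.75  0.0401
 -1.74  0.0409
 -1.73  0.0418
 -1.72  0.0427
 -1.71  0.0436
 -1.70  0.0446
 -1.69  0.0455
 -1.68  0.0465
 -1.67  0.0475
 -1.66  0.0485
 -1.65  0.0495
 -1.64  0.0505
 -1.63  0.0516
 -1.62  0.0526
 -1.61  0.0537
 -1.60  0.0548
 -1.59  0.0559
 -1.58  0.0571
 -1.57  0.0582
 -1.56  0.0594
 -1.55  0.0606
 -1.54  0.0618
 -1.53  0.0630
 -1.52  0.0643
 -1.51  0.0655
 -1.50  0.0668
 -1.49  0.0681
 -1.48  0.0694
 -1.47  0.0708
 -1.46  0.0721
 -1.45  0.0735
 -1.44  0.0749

0.74

σ√T = 0.53·√0.3333 = 0.3060
d₁ = [ln(160/100) + (0.087 + ½·0.53²)·0.3333] / (σ√T) = (0.4700 + 0.0758) / 0.3060 = 1.7838 ≈ 1.78
d₂ = 1.7838 − 0.3060 = 1.4778 ≈ 1.48
exp(−rT) = exp(−0.087·0.3333) = 0.9714
P = 100·0.9714·N(-1.48) − 160·N(-1.78) = 100·0.9714·0.0694 − 160·0.0375 = 6.7415 − 6.0000 = 0.7415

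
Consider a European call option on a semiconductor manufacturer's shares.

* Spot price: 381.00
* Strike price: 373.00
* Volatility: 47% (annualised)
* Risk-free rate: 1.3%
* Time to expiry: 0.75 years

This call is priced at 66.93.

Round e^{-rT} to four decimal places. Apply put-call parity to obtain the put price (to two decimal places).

e^(−rT) = e^(−0.013·0.75) = 0.9903
Put-call parity: C − P = S − K·e^(−rT) = 381 − 373·0.9903 = 381 − 369.3819 = 11.6181
P = C − (C − P) = 66.93 − (11.6181) = 55.3119

55.31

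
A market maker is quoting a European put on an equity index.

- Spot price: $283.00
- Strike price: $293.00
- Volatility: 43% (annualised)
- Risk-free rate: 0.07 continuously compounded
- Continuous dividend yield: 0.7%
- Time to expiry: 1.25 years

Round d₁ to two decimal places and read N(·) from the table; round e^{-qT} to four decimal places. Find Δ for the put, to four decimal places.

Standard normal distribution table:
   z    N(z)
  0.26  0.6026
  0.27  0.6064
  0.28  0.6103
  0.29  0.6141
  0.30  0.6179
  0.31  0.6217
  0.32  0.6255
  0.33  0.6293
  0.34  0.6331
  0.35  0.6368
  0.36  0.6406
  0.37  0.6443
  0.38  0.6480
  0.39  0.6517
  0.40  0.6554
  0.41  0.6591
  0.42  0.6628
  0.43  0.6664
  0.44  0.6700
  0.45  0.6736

-0.3675

σ√T = 0.43 × 1.1180 = 0.4808
d₁ = [ln(283/293) + (0.07 − 0.007 + ½·0.43²)·1.25] / (σ√T) = (-0.0347 + 0.1943) / 0.4808 = 0.3320 ⇒ 0.33
N(d₁) = N(0.33) = 0.6293
Δ_put = exp(−qT)·(N(d₁) − 1) = 0.9913·(0.6293 − 1) = -0.3675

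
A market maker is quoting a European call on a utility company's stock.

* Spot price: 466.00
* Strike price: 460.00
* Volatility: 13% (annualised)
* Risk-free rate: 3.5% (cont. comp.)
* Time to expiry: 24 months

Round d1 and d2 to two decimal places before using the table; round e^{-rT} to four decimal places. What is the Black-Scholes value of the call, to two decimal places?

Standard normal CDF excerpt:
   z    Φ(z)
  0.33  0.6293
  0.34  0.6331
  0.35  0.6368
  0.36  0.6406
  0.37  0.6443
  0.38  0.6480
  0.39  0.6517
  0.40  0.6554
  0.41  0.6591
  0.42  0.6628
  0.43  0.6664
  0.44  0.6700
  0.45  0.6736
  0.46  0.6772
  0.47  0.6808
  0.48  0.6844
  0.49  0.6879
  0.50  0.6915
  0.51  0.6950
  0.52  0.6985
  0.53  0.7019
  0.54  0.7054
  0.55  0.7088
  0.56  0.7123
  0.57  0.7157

53.96

σ√T = 0.13·√2 = 0.1838
d₁ = [ln(466/460) + (0.035 + 0.13²/2)·2] / 0.1838 = [0.0130 + 0.0869] / 0.1838 = 0.5432 ⇒ 0.54
d₂ = d₁ − σ√T = 0.5432 − 0.1838 = 0.3593 ⇒ 0.36
e^(−rT) = e^(−0.035·2) = 0.9324
N(d₁) = N(0.54) = 0.7054;  N(d₂) = N(0.36) = 0.6406
C = 466·0.7054 − 460·0.9324·0.6406 = 328.7164 − 274.7559 = 53.9605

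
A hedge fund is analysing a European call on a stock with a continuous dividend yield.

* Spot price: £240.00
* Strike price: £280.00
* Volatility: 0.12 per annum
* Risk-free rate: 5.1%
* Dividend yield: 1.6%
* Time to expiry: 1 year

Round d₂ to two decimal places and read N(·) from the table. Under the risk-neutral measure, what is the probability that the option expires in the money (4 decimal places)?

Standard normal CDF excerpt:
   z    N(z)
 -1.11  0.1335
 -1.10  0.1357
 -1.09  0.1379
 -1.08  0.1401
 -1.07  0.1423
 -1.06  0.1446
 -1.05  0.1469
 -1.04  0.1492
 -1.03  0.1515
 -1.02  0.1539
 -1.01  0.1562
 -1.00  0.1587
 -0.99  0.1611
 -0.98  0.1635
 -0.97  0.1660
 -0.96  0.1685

0.1469

σ√T = 0.12·√1 = 0.1200
ln(S/K) + (r − q + σ²/2)T = ln(240/280) + (0.051 − 0.016 + 0.12²/2)·1 = -0.1542 + 0.0422 = -0.1120
d₁ = -0.1120 / 0.1200 = -0.9329 which rounds to -0.93
d₂ = d₁ − σ√T = -0.9329 − 0.1200 = -1.0529 which rounds to -1.05
Risk-neutral Pr[S_T > K] = N(d₂) = N(-1.05) = 0.1469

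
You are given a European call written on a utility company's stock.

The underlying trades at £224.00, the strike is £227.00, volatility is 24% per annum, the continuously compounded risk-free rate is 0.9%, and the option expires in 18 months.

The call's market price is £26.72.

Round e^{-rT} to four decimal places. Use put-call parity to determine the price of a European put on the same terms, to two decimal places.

£26.68

exp(−rT) = exp(−0.009·1.5) = 0.9866
Put-call parity: C − P = S − K·e^(−rT) = 224 − 227·0.9866 = 224 − 223.9582 = 0.0418
P = C − (C − P) = 26.72 − (0.0418) = 26.6782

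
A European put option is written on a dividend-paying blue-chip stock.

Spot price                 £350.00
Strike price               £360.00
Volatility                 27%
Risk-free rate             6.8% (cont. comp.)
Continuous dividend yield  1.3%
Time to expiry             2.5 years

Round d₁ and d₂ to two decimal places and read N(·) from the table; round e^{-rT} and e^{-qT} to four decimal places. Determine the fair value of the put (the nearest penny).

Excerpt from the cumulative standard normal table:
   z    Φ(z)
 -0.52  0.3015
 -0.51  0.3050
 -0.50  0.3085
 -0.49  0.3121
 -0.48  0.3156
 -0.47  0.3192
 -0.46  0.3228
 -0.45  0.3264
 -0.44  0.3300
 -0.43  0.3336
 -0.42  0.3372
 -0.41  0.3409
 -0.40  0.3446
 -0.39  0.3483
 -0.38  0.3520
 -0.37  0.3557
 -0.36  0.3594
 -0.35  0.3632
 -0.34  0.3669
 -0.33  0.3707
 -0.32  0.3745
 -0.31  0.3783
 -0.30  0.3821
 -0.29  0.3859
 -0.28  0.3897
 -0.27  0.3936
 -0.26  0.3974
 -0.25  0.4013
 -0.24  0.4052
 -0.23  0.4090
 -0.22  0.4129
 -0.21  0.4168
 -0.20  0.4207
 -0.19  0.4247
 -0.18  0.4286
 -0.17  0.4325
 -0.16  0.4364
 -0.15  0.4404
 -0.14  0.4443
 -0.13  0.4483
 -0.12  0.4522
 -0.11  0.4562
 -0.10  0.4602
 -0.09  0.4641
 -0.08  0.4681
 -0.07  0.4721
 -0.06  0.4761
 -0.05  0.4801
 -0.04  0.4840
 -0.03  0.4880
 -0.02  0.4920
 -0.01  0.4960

T = 2.5;  σ√T = 0.4269
d₁ = [ln(350/360) + (0.068 − 0.013 + 0.27²/2)·2.5] / 0.4269 = [-0.0282 + 0.2286] / 0.4269 = 0.4695 which rounds to 0.47
d₂ = d₁ − σ√T = 0.4695 − 0.4269 = 0.0426 which rounds to 0.04
exp(−qT) = exp(−0.013·2.5) = 0.9680;  exp(−rT) = exp(−0.068·2.5) = 0.8437
P = 360·0.8437·N(-0.04) − 350·0.9680·N(-0.47) = 360·0.8437·0.4840 − 350·0.9680·0.3192 = 147.0063 − 108.1450 = 38.8613

£38.86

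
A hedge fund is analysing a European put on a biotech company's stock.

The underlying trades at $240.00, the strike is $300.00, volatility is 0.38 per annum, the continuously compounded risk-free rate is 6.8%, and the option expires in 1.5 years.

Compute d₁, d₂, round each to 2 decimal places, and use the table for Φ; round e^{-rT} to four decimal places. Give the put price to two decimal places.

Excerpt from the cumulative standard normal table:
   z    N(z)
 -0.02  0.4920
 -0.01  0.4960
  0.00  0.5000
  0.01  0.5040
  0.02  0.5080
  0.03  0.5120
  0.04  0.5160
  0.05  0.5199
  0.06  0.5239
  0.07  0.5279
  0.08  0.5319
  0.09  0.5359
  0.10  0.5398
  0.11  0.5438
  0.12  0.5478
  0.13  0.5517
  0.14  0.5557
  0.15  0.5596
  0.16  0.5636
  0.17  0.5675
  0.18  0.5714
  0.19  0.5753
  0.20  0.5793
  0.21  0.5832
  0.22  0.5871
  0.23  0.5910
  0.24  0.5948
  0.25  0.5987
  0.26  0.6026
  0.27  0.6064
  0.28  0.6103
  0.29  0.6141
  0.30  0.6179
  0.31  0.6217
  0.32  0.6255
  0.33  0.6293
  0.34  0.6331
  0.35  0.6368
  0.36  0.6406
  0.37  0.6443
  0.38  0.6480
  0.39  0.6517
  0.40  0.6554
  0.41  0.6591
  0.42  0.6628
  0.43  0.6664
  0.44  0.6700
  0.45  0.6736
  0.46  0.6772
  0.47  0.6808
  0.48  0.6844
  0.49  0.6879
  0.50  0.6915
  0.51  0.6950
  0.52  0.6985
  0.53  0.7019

$63.47

σ√T = 0.38·√1.5 = 0.4654
d₁ = [ln(240/300) + (0.068 + ½·0.38²)·1.5] / (σ√T) = (-0.2231 + 0.2103) / 0.4654 = -0.0276 → -0.03
d₂ = -0.0276 − 0.4654 = -0.4930 → -0.49
exp(−rT) = exp(−0.068·1.5) = 0.9030
N(−d₂) = N(0.49) = 0.6879;  N(−d₁) = N(0.03) = 0.5120
P = 300·0.9030·0.6879 − 240·0.5120 = 186.3521 − 122.8800 = 63.4721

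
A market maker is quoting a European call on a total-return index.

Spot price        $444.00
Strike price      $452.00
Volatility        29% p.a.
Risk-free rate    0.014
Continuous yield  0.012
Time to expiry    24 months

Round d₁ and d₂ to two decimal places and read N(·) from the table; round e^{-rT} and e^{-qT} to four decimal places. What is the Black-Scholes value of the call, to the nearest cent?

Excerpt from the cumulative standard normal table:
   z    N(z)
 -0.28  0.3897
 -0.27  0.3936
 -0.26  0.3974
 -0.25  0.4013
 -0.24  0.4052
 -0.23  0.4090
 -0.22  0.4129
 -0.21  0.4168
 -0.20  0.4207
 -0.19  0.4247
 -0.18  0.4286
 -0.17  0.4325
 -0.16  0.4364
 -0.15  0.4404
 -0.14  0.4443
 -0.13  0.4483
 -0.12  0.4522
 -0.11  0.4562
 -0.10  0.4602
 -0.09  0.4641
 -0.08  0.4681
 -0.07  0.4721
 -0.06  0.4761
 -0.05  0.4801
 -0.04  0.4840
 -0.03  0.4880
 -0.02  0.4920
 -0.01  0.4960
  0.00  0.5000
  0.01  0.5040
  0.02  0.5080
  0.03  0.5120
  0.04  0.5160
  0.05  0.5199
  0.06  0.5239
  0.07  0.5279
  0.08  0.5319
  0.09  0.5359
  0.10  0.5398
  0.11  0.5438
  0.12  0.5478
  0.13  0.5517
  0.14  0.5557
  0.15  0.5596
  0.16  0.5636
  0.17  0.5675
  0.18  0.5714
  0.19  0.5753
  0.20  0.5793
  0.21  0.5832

σ√T = 0.29·√2 = 0.4101
d₁ = [ln(444/452) + (0.014 − 0.012 + ½·0.29²)·2] / (σ√T) = (-0.0179 + 0.0881) / 0.4101 = 0.1713 ⇒ 0.17
d₂ = 0.1713 − 0.4101 = -0.2388 ⇒ -0.24
exp(−qT) = exp(−0.012·2) = 0.9763;  exp(−rT) = exp(−0.014·2) = 0.9724
N(d₁) = N(0.17) = 0.5675;  N(d₂) = N(-0.24) = 0.4052
C = 444·0.9763·0.5675 − 452·0.9724·0.4052 = 245.9983 − 178.0954 = 67.9029

$67.90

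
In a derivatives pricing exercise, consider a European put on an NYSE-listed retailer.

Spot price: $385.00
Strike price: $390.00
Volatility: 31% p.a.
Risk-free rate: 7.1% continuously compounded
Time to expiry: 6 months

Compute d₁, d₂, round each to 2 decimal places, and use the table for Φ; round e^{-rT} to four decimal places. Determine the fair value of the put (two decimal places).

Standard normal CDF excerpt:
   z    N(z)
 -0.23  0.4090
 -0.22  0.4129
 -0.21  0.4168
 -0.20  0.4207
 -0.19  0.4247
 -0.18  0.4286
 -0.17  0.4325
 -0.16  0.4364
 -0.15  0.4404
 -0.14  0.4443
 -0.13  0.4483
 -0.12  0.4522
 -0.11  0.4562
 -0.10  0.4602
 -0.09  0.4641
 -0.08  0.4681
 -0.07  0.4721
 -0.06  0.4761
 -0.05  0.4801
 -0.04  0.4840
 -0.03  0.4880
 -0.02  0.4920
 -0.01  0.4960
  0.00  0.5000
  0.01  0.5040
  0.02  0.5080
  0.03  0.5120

T = 0.5;  σ√T = 0.2192
ln(S/K) + (r + σ²/2)T = ln(385/390) + (0.071 + 0.31²/2)·0.5 = -0.0129 + 0.0595 = 0.0466
d₁ = 0.0466 / 0.2192 = 0.2127 ⇒ 0.21
d₂ = d₁ − σ√T = 0.2127 − 0.2192 = -0.0065 ⇒ -0.01
exp(−rT) = exp(−0.071·0.5) = 0.9651
P = 390·0.9651·N(0.01) − 385·N(-0.21) = 390·0.9651·0.5040 − 385·0.4168 = 189.7001 − 160.4680 = 29.2321

$29.23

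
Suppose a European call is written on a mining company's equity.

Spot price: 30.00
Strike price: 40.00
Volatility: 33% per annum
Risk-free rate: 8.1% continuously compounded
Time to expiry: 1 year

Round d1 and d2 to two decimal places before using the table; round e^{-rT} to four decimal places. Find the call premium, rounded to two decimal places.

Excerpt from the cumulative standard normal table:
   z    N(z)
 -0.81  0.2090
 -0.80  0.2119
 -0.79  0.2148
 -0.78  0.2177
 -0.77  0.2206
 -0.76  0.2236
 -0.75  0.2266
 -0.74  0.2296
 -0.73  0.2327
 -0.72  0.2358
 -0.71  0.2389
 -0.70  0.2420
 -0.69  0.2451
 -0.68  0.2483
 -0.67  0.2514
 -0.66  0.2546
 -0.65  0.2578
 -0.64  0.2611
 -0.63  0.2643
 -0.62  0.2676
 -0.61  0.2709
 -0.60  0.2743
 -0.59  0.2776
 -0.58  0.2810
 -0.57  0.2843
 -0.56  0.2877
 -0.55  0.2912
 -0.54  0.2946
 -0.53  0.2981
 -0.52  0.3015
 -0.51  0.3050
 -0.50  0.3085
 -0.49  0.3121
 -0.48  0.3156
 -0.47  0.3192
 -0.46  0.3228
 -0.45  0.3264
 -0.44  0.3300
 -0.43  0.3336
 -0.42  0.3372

σ√T = 0.33 × 1.0000 = 0.3300
ln(S/K) + (r + σ²/2)T = ln(30/40) + (0.081 + 0.33²/2)·1 = -0.2877 + 0.1355 = -0.1522
d₁ = -0.1522 / 0.3300 = -0.4613 ≈ -0.46
d₂ = d₁ − σ√T = -0.4613 − 0.3300 = -0.7913 ≈ -0.79
e^(−rT) = e^(−0.081·1) = 0.9222
N(d₁) = N(-0.46) = 0.3228;  N(d₂) = N(-0.79) = 0.2148
C = 30·0.3228 − 40·0.9222·0.2148 = 9.6840 − 7.9235 = 1.7605

1.76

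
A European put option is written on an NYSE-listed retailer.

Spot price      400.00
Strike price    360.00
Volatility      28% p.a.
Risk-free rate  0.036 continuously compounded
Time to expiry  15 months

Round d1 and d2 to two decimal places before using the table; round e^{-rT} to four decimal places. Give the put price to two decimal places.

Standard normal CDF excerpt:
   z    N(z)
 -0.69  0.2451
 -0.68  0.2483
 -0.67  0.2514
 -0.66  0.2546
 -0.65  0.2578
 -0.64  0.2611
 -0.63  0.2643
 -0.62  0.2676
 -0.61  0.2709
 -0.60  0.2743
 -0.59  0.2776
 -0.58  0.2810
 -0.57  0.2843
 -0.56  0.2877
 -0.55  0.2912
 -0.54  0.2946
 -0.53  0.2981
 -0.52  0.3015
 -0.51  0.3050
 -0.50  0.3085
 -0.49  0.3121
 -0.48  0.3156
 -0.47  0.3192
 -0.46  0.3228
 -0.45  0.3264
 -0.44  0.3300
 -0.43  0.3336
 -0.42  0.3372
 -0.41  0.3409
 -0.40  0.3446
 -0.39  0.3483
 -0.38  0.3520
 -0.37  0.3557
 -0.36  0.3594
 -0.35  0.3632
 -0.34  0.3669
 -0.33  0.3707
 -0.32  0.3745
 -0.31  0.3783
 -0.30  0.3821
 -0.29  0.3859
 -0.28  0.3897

σ√T = 0.28·√1.25 = 0.3130
d₁ = [ln(400/360) + (0.036 + ½·0.28²)·1.25] / (σ√T) = (0.1054 + 0.0940) / 0.3130 = 0.6368 → 0.64
d₂ = 0.6368 − 0.3130 = 0.3238 → 0.32
e^(−rT) = e^(−0.036·1.25) = 0.9560
N(−d₂) = N(-0.32) = 0.3745;  N(−d₁) = N(-0.64) = 0.2611
P = 360·0.9560·0.3745 − 400·0.2611 = 128.8879 − 104.4400 = 24.4479

24.45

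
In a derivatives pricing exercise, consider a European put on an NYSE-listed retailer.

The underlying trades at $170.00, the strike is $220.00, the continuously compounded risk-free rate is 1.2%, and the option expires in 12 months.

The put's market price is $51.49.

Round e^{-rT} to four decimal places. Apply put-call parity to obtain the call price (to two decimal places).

$4.11

e^(−rT) = e^(−0.012·1) = 0.9881
Put-call parity: C − P = S − K·e^(−rT) = 170 − 220·0.9881 = 170 − 217.3820 = -47.3820
C = P + (C − P) = 51.49 + (-47.3820) = 4.1080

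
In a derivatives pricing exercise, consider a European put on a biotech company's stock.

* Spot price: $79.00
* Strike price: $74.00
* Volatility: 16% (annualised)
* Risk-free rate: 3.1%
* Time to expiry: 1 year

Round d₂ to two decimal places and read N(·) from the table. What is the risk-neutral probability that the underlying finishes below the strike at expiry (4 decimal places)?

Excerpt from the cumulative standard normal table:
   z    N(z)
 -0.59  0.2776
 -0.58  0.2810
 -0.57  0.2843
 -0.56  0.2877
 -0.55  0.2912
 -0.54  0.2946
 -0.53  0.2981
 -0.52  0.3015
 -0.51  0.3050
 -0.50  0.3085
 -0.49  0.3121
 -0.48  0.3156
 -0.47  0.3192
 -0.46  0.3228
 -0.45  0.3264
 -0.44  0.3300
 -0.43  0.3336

0.3015

σ√T = 0.16 × 1.0000 = 0.1600
d₁ = [ln(79/74) + (0.031 + 0.16²/2)·1] / 0.1600 = [0.0654 + 0.0438] / 0.1600 = 0.6824 which rounds to 0.68
d₂ = d₁ − σ√T = 0.6824 − 0.1600 = 0.5224 which rounds to 0.52
Risk-neutral Pr[S_T < K] = N(−d₂) = N(-0.52) = 0.3015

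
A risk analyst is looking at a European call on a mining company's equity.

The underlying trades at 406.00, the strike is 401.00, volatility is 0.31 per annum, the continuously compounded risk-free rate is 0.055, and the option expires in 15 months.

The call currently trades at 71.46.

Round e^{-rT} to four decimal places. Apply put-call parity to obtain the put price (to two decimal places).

39.83

e^(−rT) = e^(−0.055·1.25) = 0.9336
Put-call parity: C − P = S − K·e^(−rT) = 406 − 401·0.9336 = 406 − 374.3736 = 31.6264
P = C − (C − P) = 71.46 − (31.6264) = 39.8336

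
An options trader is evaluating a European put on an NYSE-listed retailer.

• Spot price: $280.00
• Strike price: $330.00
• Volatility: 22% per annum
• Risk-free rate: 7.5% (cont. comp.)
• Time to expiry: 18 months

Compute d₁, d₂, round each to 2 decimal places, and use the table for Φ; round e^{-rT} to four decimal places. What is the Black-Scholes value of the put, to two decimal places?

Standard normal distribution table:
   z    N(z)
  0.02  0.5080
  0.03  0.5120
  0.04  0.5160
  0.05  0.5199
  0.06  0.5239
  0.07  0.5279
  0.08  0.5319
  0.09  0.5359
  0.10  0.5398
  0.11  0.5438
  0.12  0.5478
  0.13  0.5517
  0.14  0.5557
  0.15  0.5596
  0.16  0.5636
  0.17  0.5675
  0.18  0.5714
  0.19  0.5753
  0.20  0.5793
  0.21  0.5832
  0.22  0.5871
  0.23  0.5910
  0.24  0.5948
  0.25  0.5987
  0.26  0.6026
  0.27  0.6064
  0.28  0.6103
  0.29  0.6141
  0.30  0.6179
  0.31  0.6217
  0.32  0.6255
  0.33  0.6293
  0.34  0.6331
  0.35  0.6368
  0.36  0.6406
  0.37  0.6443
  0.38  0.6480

$38.88

σ√T = 0.22·√1.5 = 0.2694
ln(S/K) + (r + σ²/2)T = ln(280/330) + (0.075 + 0.22²/2)·1.5 = -0.1643 + 0.1488 = -0.0155
d₁ = -0.0155 / 0.2694 = -0.0575 ⇒ -0.06
d₂ = d₁ − σ√T = -0.0575 − 0.2694 = -0.3270 ⇒ -0.33
e^(−rT) = e^(−0.075·1.5) = 0.8936
N(−d₂) = N(0.33) = 0.6293;  N(−d₁) = N(0.06) = 0.5239
P = 330·0.8936·0.6293 − 280·0.5239 = 185.5730 − 146.6920 = 38.8810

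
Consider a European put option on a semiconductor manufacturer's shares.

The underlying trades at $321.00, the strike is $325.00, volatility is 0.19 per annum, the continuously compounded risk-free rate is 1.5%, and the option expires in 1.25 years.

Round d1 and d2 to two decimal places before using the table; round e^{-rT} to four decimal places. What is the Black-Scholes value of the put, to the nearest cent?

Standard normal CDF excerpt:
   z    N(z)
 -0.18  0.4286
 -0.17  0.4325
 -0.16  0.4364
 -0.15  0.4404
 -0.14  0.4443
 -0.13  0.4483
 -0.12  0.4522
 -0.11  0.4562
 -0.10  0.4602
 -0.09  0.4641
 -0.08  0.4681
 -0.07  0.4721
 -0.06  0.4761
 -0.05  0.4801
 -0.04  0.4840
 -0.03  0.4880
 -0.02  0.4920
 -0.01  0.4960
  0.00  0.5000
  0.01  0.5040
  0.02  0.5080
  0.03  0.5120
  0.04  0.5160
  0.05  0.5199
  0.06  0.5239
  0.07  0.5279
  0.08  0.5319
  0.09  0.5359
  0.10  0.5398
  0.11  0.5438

$27.03

T = 1.25;  σ√T = 0.2124
ln(S/K) + (r + σ²/2)T = ln(321/325) + (0.015 + 0.19²/2)·1.25 = -0.0124 + 0.0413 = 0.0289
d₁ = 0.0289 / 0.2124 = 0.1362 ⇒ 0.14
d₂ = d₁ − σ√T = 0.1362 − 0.2124 = -0.0762 ⇒ -0.08
e^(−rT) = e^(−0.015·1.25) = 0.9814
P = 325·0.9814·N(0.08) − 321·N(-0.14) = 325·0.9814·0.5319 − 321·0.4443 = 169.6522 − 142.6203 = 27.0319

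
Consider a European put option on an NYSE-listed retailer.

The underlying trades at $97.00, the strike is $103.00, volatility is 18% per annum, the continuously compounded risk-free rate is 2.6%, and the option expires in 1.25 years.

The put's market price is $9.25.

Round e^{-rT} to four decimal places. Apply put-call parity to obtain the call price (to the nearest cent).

e^(−rT) = e^(−0.026·1.25) = 0.9680
Put-call parity: C − P = S − K·e^(−rT) = 97 − 103·0.9680 = 97 − 99.7040 = -2.7040
C = P + (C − P) = 9.25 + (-2.7040) = 6.5460

$6.55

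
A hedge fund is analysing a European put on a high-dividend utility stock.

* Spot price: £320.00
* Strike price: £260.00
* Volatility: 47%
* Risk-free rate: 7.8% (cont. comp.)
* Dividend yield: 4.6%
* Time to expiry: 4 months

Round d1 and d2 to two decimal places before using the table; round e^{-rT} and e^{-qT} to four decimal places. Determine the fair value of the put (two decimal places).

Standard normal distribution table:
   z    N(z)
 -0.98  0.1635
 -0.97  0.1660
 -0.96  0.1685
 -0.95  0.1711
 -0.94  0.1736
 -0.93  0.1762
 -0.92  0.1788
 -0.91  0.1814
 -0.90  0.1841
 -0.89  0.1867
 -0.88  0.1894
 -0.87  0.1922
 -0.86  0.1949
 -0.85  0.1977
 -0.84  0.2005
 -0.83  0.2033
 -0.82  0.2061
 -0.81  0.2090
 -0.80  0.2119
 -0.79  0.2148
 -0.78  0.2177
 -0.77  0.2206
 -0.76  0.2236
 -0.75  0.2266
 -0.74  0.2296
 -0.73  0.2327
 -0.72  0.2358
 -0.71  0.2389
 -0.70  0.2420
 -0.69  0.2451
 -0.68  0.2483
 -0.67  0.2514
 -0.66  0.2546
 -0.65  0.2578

σ√T = 0.47 × 0.5774 = 0.2714
ln(S/K) + (r − q + σ²/2)T = ln(320/260) + (0.078 − 0.046 + 0.47²/2)·0.3333 = 0.2076 + 0.0475 = 0.2551
d₁ = 0.2551 / 0.2714 = 0.9402 which rounds to 0.94
d₂ = d₁ − σ√T = 0.9402 − 0.2714 = 0.6688 which rounds to 0.67
exp(−qT) = exp(−0.046·0.3333) = 0.9848;  exp(−rT) = exp(−0.078·0.3333) = 0.9743
P = 260·0.9743·N(-0.67) − 320·0.9848·N(-0.94) = 260·0.9743·0.2514 − 320·0.9848·0.1736 = 63.6841 − 54.7076 = 8.9765

£8.98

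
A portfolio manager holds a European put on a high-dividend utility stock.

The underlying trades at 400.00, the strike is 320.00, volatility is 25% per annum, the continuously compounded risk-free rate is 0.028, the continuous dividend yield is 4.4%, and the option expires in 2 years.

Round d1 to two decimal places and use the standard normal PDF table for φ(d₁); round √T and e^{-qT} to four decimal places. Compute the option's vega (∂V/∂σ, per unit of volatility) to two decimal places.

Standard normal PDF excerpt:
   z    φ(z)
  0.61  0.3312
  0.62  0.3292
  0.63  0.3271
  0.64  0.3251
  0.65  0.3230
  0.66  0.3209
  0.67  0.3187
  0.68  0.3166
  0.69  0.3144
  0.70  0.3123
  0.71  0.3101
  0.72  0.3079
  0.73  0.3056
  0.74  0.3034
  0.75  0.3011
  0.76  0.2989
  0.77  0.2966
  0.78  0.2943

σ√T = 0.25·√2 = 0.3536
ln(S/K) + (r − q + σ²/2)T = ln(400/320) + (0.028 − 0.044 + 0.25²/2)·2 = 0.2231 + 0.0305 = 0.2536
d₁ = 0.2536 / 0.3536 = 0.7174 ⇒ 0.72
√T = √2 = 1.4142
φ(d₁) = φ(0.72) = 0.3079
e^(−qT) = e^(−0.044·2) = 0.9158
vega = S·e^(−qT)·φ(d₁)·√T = 400·0.9158·0.3079·1.4142 = 159.5075

159.51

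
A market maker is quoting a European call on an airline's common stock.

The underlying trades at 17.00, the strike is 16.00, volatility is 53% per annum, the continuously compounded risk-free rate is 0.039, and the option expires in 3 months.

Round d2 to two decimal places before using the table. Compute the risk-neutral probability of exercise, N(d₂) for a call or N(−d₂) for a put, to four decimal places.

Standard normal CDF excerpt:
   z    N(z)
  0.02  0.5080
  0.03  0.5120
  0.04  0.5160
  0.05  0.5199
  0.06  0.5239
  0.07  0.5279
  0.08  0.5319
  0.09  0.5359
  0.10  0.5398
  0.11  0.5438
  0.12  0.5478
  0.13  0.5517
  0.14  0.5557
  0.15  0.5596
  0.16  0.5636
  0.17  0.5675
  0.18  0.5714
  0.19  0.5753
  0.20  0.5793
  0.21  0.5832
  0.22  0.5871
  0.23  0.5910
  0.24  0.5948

0.5517

σ√T = 0.53·√0.25 = 0.2650
ln(S/K) + (r + σ²/2)T = ln(17/16) + (0.039 + 0.53²/2)·0.25 = 0.0606 + 0.0449 = 0.1055
d₁ = 0.1055 / 0.2650 = 0.3981 → 0.40
d₂ = d₁ − σ√T = 0.3981 − 0.2650 = 0.1331 → 0.13
Risk-neutral Pr[S_T > K] = N(d₂) = N(0.13) = 0.5517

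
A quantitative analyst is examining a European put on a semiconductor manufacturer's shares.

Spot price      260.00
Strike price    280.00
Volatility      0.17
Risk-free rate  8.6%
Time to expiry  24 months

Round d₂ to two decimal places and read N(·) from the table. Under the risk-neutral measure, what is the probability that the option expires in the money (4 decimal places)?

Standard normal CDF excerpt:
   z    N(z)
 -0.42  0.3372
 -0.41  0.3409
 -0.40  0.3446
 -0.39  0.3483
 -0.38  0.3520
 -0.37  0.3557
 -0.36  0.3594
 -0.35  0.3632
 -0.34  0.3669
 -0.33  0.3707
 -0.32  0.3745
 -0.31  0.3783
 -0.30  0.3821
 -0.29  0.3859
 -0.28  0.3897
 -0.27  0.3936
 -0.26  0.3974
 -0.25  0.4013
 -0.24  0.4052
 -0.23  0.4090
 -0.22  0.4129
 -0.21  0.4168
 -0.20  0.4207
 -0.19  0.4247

0.3859

T = 2;  σ√T = 0.2404
d₁ = [ln(260/280) + (0.086 + ½·0.17²)·2] / (σ√T) = (-0.0741 + 0.2009) / 0.2404 = 0.5274 → 0.53
d₂ = 0.5274 − 0.2404 = 0.2870 → 0.29
Pr(exercise) under Q = N(−d₂) = N(-0.29) = 0.3859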